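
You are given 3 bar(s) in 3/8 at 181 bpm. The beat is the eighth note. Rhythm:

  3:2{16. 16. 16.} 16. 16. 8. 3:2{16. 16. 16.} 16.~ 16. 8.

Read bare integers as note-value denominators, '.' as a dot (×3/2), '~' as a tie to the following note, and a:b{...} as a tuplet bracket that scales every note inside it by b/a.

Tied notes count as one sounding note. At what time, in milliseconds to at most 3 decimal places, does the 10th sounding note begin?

1. 0.0ms @ 0 + 165.746ms (1/2)
2. 165.746ms @ 1/2 + 165.746ms (1/2)
3. 331.492ms @ 1 + 165.746ms (1/2)
4. 497.238ms @ 3/2 + 248.619ms (3/4)
5. 745.856ms @ 9/4 + 248.619ms (3/4)
6. 994.475ms @ 3 + 497.238ms (3/2)
7. 1491.713ms @ 9/2 + 165.746ms (1/2)
8. 1657.459ms @ 5 + 165.746ms (1/2)
9. 1823.204ms @ 11/2 + 165.746ms (1/2)
10. 1988.95ms @ 6 + 497.238ms (3/2)
11. 2486.188ms @ 15/2 + 497.238ms (3/2)

note 10 onset = 6b = 1988.95ms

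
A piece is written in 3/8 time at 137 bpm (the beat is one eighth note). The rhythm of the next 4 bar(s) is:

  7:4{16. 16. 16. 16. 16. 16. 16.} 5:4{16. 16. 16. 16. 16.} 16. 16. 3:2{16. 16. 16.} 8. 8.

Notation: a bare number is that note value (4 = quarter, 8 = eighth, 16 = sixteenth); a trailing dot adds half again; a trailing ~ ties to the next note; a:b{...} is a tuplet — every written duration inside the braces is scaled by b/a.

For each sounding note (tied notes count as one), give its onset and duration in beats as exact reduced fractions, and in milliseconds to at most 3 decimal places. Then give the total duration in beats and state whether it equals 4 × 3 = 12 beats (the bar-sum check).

1) 0.0ms=0b +187.696ms=3/7b
2) 187.696ms=3/7b +187.696ms=3/7b
3) 375.391ms=6/7b +187.696ms=3/7b
4) 563.087ms=9/7b +187.696ms=3/7b
5) 750.782ms=12/7b +187.696ms=3/7b
6) 938.478ms=15/7b +187.696ms=3/7b
7) 1126.173ms=18/7b +187.696ms=3/7b
8) 1313.869ms=3b +262.774ms=3/5b
9) 1576.642ms=18/5b +262.774ms=3/5b
10) 1839.416ms=21/5b +262.774ms=3/5b
11) 2102.19ms=24/5b +262.774ms=3/5b
12) 2364.964ms=27/5b +262.774ms=3/5b
13) 2627.737ms=6b +328.467ms=3/4b
14) 2956.204ms=27/4b +328.467ms=3/4b
15) 3284.672ms=15/2b +218.978ms=1/2b
16) 3503.65ms=8b +218.978ms=1/2b
17) 3722.628ms=17/2b +218.978ms=1/2b
18) 3941.606ms=9b +656.934ms=3/2b
19) 4598.54ms=21/2b +656.934ms=3/2b
Σ=12b of 12 (137bpm 3/8) — PASS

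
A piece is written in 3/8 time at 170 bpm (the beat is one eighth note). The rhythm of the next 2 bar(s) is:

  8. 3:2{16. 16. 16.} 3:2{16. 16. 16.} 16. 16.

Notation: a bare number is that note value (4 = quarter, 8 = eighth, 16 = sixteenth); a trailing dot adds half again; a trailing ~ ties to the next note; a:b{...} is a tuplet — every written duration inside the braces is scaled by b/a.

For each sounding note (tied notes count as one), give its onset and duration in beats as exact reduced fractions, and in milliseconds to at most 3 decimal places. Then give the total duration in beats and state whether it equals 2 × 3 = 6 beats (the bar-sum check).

1) 0.0ms=0b +529.412ms=3/2b
2) 529.412ms=3/2b +176.471ms=1/2b
3) 705.882ms=2b +176.471ms=1/2b
4) 882.353ms=5/2b +176.471ms=1/2b
5) 1058.824ms=3b +176.471ms=1/2b
6) 1235.294ms=7/2b +176.471ms=1/2b
7) 1411.765ms=4b +176.471ms=1/2b
8) 1588.235ms=9/2b +264.706ms=3/4b
9) 1852.941ms=21/4b +264.706ms=3/4b
Σ=6b of 6 (170bpm 3/8) — PASS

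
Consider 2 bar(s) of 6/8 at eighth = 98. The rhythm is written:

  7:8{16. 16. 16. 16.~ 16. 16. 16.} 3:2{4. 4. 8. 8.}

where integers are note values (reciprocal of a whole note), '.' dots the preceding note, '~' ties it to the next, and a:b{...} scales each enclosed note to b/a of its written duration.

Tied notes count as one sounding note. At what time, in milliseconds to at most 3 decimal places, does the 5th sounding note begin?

note 5 onset = 30/7b = 2623.907ms

1. 0.0ms @ 0 + 524.781ms (6/7)
2. 524.781ms @ 6/7 + 524.781ms (6/7)
3. 1049.563ms @ 12/7 + 524.781ms (6/7)
4. 1574.344ms @ 18/7 + 1049.563ms (12/7)
5. 2623.907ms @ 30/7 + 524.781ms (6/7)
6. 3148.688ms @ 36/7 + 524.781ms (6/7)
7. 3673.469ms @ 6 + 1224.49ms (2)
8. 4897.959ms @ 8 + 1224.49ms (2)
9. 6122.449ms @ 10 + 612.245ms (1)
10. 6734.694ms @ 11 + 612.245ms (1)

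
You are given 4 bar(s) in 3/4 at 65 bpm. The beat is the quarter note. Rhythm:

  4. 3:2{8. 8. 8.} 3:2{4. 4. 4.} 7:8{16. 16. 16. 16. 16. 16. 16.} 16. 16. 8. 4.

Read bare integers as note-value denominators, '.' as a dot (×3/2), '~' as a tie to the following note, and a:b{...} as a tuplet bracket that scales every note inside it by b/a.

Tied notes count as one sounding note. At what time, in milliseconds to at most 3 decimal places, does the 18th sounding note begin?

note 18 onset = 21/2b = 9692.308ms

1. 0.0ms @ 0 + 1384.615ms (3/2)
2. 1384.615ms @ 3/2 + 461.538ms (1/2)
3. 1846.154ms @ 2 + 461.538ms (1/2)
4. 2307.692ms @ 5/2 + 461.538ms (1/2)
5. 2769.231ms @ 3 + 923.077ms (1)
6. 3692.308ms @ 4 + 923.077ms (1)
7. 4615.385ms @ 5 + 923.077ms (1)
8. 5538.462ms @ 6 + 395.604ms (3/7)
9. 5934.066ms @ 45/7 + 395.604ms (3/7)
10. 6329.67ms @ 48/7 + 395.604ms (3/7)
11. 6725.275ms @ 51/7 + 395.604ms (3/7)
12. 7120.879ms @ 54/7 + 395.604ms (3/7)
13. 7516.484ms @ 57/7 + 395.604ms (3/7)
14. 7912.088ms @ 60/7 + 395.604ms (3/7)
15. 8307.692ms @ 9 + 346.154ms (3/8)
16. 8653.846ms @ 75/8 + 346.154ms (3/8)
17. 9000.0ms @ 39/4 + 692.308ms (3/4)
18. 9692.308ms @ 21/2 + 1384.615ms (3/2)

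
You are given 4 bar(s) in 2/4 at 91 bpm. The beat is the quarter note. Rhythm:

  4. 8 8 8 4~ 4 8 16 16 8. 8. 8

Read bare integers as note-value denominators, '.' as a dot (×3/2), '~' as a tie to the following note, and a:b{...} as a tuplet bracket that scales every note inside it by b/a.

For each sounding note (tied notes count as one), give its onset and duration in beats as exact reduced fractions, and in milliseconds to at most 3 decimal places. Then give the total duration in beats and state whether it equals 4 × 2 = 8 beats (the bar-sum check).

1) 0.0ms=0b +989.011ms=3/2b
2) 989.011ms=3/2b +329.67ms=1/2b
3) 1318.681ms=2b +329.67ms=1/2b
4) 1648.352ms=5/2b +329.67ms=1/2b
5) 1978.022ms=3b +1318.681ms=2b
6) 3296.703ms=5b +329.67ms=1/2b
7) 3626.374ms=11/2b +164.835ms=1/4b
8) 3791.209ms=23/4b +164.835ms=1/4b
9) 3956.044ms=6b +494.505ms=3/4b
10) 4450.549ms=27/4b +494.505ms=3/4b
11) 4945.055ms=15/2b +329.67ms=1/2b
Σ=8b of 8 (91bpm 2/4) — PASS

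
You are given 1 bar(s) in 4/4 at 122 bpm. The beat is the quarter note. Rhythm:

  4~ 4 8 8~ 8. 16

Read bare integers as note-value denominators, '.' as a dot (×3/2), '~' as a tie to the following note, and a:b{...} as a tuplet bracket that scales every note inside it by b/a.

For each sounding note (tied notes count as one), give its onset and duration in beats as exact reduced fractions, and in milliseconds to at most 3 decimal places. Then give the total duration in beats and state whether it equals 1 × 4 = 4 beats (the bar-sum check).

1) 0.0ms=0b +983.607ms=2b
2) 983.607ms=2b +245.902ms=1/2b
3) 1229.508ms=5/2b +614.754ms=5/4b
4) 1844.262ms=15/4b +122.951ms=1/4b
Σ=4b of 4 (122bpm 4/4) — PASS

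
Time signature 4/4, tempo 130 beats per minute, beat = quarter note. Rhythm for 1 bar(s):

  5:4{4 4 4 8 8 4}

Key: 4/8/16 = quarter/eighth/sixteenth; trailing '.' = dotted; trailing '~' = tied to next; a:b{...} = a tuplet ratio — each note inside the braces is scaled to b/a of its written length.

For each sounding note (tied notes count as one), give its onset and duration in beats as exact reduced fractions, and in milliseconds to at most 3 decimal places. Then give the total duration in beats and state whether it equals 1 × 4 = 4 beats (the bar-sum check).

1) 0.0ms=0b +369.231ms=4/5b
2) 369.231ms=4/5b +369.231ms=4/5b
3) 738.462ms=8/5b +369.231ms=4/5b
4) 1107.692ms=12/5b +184.615ms=2/5b
5) 1292.308ms=14/5b +184.615ms=2/5b
6) 1476.923ms=16/5b +369.231ms=4/5b
Σ=4b of 4 (130bpm 4/4) — PASS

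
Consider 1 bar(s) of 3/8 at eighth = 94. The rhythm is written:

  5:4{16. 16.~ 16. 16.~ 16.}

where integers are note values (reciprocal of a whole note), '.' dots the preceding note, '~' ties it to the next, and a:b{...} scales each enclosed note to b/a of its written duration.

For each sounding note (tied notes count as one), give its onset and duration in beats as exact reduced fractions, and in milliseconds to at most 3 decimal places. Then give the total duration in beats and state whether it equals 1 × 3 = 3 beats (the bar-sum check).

1) 0.0ms=0b +382.979ms=3/5b
2) 382.979ms=3/5b +765.957ms=6/5b
3) 1148.936ms=9/5b +765.957ms=6/5b
Σ=3b of 3 (94bpm 3/8) — PASS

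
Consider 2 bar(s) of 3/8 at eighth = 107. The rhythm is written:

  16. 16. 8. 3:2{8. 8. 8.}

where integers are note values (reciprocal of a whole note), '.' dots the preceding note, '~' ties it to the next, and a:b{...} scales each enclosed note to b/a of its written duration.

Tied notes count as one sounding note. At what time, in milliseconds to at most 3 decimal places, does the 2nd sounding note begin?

note 2 onset = 3/4b = 420.561ms

1. 0.0ms @ 0 + 420.561ms (3/4)
2. 420.561ms @ 3/4 + 420.561ms (3/4)
3. 841.121ms @ 3/2 + 841.121ms (3/2)
4. 1682.243ms @ 3 + 560.748ms (1)
5. 2242.991ms @ 4 + 560.748ms (1)
6. 2803.738ms @ 5 + 560.748ms (1)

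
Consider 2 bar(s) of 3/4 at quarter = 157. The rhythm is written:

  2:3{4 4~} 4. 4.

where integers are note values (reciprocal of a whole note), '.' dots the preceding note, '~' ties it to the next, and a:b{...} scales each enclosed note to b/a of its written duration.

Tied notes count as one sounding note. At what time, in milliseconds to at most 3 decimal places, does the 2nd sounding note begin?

1. 0.0ms @ 0 + 573.248ms (3/2)
2. 573.248ms @ 3/2 + 1146.497ms (3)
3. 1719.745ms @ 9/2 + 573.248ms (3/2)

note 2 onset = 3/2b = 573.248ms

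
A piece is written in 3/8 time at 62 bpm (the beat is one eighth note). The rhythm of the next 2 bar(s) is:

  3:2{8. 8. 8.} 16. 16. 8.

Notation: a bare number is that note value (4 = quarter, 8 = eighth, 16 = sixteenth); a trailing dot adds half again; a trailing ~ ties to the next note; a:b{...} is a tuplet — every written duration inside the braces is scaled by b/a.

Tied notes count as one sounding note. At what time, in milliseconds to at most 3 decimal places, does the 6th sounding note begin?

1. 0.0ms @ 0 + 967.742ms (1)
2. 967.742ms @ 1 + 967.742ms (1)
3. 1935.484ms @ 2 + 967.742ms (1)
4. 2903.226ms @ 3 + 725.806ms (3/4)
5. 3629.032ms @ 15/4 + 725.806ms (3/4)
6. 4354.839ms @ 9/2 + 1451.613ms (3/2)

note 6 onset = 9/2b = 4354.839ms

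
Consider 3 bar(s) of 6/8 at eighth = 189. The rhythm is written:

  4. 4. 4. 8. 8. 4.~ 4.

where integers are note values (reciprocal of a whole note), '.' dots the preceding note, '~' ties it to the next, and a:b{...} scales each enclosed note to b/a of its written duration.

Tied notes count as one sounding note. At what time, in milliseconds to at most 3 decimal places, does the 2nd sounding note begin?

note 2 onset = 3b = 952.381ms

1. 0.0ms @ 0 + 952.381ms (3)
2. 952.381ms @ 3 + 952.381ms (3)
3. 1904.762ms @ 6 + 952.381ms (3)
4. 2857.143ms @ 9 + 476.19ms (3/2)
5. 3333.333ms @ 21/2 + 476.19ms (3/2)
6. 3809.524ms @ 12 + 1904.762ms (6)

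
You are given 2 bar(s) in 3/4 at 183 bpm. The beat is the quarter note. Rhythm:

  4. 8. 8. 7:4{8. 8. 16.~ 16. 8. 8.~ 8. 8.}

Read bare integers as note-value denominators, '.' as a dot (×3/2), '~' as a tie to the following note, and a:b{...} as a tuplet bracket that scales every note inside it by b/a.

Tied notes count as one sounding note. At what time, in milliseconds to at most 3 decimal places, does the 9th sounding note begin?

note 9 onset = 39/7b = 1826.698ms

1. 0.0ms @ 0 + 491.803ms (3/2)
2. 491.803ms @ 3/2 + 245.902ms (3/4)
3. 737.705ms @ 9/4 + 245.902ms (3/4)
4. 983.607ms @ 3 + 140.515ms (3/7)
5. 1124.122ms @ 24/7 + 140.515ms (3/7)
6. 1264.637ms @ 27/7 + 140.515ms (3/7)
7. 1405.152ms @ 30/7 + 140.515ms (3/7)
8. 1545.667ms @ 33/7 + 281.03ms (6/7)
9. 1826.698ms @ 39/7 + 140.515ms (3/7)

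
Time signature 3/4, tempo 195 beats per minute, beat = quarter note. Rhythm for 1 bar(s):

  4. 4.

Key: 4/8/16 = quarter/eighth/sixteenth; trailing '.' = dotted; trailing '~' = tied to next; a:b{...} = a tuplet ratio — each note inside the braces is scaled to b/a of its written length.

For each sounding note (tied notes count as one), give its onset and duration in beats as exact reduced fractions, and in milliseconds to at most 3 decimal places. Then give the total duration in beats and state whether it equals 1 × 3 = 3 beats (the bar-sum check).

1) 0.0ms=0b +461.538ms=3/2b
2) 461.538ms=3/2b +461.538ms=3/2b
Σ=3b of 3 (195bpm 3/4) — PASS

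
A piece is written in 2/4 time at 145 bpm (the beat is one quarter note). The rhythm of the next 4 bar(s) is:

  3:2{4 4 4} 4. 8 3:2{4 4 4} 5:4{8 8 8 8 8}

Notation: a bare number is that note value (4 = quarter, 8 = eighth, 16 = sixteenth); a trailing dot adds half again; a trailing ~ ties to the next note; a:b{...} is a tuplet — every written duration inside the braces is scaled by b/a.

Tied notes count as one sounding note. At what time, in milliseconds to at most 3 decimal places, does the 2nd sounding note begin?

note 2 onset = 2/3b = 275.862ms

1. 0.0ms @ 0 + 275.862ms (2/3)
2. 275.862ms @ 2/3 + 275.862ms (2/3)
3. 551.724ms @ 4/3 + 275.862ms (2/3)
4. 827.586ms @ 2 + 620.69ms (3/2)
5. 1448.276ms @ 7/2 + 206.897ms (1/2)
6. 1655.172ms @ 4 + 275.862ms (2/3)
7. 1931.034ms @ 14/3 + 275.862ms (2/3)
8. 2206.897ms @ 16/3 + 275.862ms (2/3)
9. 2482.759ms @ 6 + 165.517ms (2/5)
10. 2648.276ms @ 32/5 + 165.517ms (2/5)
11. 2813.793ms @ 34/5 + 165.517ms (2/5)
12. 2979.31ms @ 36/5 + 165.517ms (2/5)
13. 3144.828ms @ 38/5 + 165.517ms (2/5)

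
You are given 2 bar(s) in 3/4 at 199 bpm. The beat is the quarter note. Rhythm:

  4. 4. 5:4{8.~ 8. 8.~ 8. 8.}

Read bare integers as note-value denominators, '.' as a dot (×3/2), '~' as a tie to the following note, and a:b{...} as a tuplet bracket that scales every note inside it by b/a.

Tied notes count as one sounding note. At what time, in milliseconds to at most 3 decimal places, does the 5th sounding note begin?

note 5 onset = 27/5b = 1628.141ms

1. 0.0ms @ 0 + 452.261ms (3/2)
2. 452.261ms @ 3/2 + 452.261ms (3/2)
3. 904.523ms @ 3 + 361.809ms (6/5)
4. 1266.332ms @ 21/5 + 361.809ms (6/5)
5. 1628.141ms @ 27/5 + 180.905ms (3/5)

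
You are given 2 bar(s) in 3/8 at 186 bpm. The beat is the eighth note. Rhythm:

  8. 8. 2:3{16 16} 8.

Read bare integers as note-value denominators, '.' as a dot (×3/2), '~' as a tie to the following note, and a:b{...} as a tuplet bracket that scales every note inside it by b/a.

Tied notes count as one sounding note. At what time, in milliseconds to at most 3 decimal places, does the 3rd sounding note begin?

1. 0.0ms @ 0 + 483.871ms (3/2)
2. 483.871ms @ 3/2 + 483.871ms (3/2)
3. 967.742ms @ 3 + 241.935ms (3/4)
4. 1209.677ms @ 15/4 + 241.935ms (3/4)
5. 1451.613ms @ 9/2 + 483.871ms (3/2)

note 3 onset = 3b = 967.742ms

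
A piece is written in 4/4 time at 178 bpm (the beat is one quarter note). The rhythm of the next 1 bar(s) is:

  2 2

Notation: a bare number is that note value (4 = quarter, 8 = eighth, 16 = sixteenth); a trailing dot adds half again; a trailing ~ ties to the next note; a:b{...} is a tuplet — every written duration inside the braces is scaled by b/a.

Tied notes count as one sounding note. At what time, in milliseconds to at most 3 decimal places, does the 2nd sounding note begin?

1. 0.0ms @ 0 + 674.157ms (2)
2. 674.157ms @ 2 + 674.157ms (2)

note 2 onset = 2b = 674.157ms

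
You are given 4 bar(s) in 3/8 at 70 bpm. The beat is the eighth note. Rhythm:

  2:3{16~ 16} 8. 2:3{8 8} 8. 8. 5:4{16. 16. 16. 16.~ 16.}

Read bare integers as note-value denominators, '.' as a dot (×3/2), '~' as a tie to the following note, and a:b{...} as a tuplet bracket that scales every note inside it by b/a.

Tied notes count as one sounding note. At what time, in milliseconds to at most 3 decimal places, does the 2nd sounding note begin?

1. 0.0ms @ 0 + 1285.714ms (3/2)
2. 1285.714ms @ 3/2 + 1285.714ms (3/2)
3. 2571.429ms @ 3 + 1285.714ms (3/2)
4. 3857.143ms @ 9/2 + 1285.714ms (3/2)
5. 5142.857ms @ 6 + 1285.714ms (3/2)
6. 6428.571ms @ 15/2 + 1285.714ms (3/2)
7. 7714.286ms @ 9 + 514.286ms (3/5)
8. 8228.571ms @ 48/5 + 514.286ms (3/5)
9. 8742.857ms @ 51/5 + 514.286ms (3/5)
10. 9257.143ms @ 54/5 + 1028.571ms (6/5)

note 2 onset = 3/2b = 1285.714ms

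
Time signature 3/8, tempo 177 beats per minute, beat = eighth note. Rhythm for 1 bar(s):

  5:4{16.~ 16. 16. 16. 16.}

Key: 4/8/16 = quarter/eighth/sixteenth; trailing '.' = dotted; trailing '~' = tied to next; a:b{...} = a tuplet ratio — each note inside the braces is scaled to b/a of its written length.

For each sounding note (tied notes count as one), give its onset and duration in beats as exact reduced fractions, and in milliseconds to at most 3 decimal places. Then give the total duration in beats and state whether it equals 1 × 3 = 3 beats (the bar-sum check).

1) 0.0ms=0b +406.78ms=6/5b
2) 406.78ms=6/5b +203.39ms=3/5b
3) 610.169ms=9/5b +203.39ms=3/5b
4) 813.559ms=12/5b +203.39ms=3/5b
Σ=3b of 3 (177bpm 3/8) — PASS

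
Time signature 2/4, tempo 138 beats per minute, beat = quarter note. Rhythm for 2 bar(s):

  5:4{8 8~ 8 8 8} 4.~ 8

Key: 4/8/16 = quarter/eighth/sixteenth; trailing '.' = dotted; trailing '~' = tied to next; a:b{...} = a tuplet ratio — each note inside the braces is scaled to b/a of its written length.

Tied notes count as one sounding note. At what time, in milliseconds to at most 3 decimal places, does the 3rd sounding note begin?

1. 0.0ms @ 0 + 173.913ms (2/5)
2. 173.913ms @ 2/5 + 347.826ms (4/5)
3. 521.739ms @ 6/5 + 173.913ms (2/5)
4. 695.652ms @ 8/5 + 173.913ms (2/5)
5. 869.565ms @ 2 + 869.565ms (2)

note 3 onset = 6/5b = 521.739ms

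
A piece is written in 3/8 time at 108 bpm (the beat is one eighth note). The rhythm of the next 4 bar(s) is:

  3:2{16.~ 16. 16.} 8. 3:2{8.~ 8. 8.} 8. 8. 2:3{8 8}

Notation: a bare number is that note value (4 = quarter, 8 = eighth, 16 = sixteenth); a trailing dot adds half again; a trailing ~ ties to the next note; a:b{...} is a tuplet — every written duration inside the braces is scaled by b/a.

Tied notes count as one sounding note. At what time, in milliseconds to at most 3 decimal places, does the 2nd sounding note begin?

1. 0.0ms @ 0 + 555.556ms (1)
2. 555.556ms @ 1 + 277.778ms (1/2)
3. 833.333ms @ 3/2 + 833.333ms (3/2)
4. 1666.667ms @ 3 + 1111.111ms (2)
5. 2777.778ms @ 5 + 555.556ms (1)
6. 3333.333ms @ 6 + 833.333ms (3/2)
7. 4166.667ms @ 15/2 + 833.333ms (3/2)
8. 5000.0ms @ 9 + 833.333ms (3/2)
9. 5833.333ms @ 21/2 + 833.333ms (3/2)

note 2 onset = 1b = 555.556ms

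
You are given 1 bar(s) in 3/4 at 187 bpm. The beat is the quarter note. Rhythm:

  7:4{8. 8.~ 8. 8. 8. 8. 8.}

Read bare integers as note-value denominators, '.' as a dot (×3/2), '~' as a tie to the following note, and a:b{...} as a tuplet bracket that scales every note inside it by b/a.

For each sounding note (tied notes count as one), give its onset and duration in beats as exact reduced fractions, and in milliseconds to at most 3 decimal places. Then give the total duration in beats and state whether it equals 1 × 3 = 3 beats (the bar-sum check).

1) 0.0ms=0b +137.51ms=3/7b
2) 137.51ms=3/7b +275.019ms=6/7b
3) 412.529ms=9/7b +137.51ms=3/7b
4) 550.038ms=12/7b +137.51ms=3/7b
5) 687.548ms=15/7b +137.51ms=3/7b
6) 825.057ms=18/7b +137.51ms=3/7b
Σ=3b of 3 (187bpm 3/4) — PASS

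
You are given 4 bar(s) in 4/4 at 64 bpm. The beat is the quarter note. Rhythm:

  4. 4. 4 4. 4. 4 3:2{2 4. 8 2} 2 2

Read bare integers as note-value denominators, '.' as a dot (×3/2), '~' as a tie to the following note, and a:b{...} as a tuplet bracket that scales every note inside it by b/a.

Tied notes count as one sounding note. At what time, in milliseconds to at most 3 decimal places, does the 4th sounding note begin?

1. 0.0ms @ 0 + 1406.25ms (3/2)
2. 1406.25ms @ 3/2 + 1406.25ms (3/2)
3. 2812.5ms @ 3 + 937.5ms (1)
4. 3750.0ms @ 4 + 1406.25ms (3/2)
5. 5156.25ms @ 11/2 + 1406.25ms (3/2)
6. 6562.5ms @ 7 + 937.5ms (1)
7. 7500.0ms @ 8 + 1250.0ms (4/3)
8. 8750.0ms @ 28/3 + 937.5ms (1)
9. 9687.5ms @ 31/3 + 312.5ms (1/3)
10. 10000.0ms @ 32/3 + 1250.0ms (4/3)
11. 11250.0ms @ 12 + 1875.0ms (2)
12. 13125.0ms @ 14 + 1875.0ms (2)

note 4 onset = 4b = 3750.0ms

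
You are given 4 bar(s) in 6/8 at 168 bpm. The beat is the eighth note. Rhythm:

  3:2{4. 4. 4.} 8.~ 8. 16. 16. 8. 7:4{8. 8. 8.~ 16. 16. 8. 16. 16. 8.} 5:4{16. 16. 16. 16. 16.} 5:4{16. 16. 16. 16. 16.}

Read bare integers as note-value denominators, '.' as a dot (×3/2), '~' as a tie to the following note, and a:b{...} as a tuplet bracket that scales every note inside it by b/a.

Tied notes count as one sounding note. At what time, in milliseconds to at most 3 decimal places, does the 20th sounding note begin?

1. 0.0ms @ 0 + 714.286ms (2)
2. 714.286ms @ 2 + 714.286ms (2)
3. 1428.571ms @ 4 + 714.286ms (2)
4. 2142.857ms @ 6 + 1071.429ms (3)
5. 3214.286ms @ 9 + 267.857ms (3/4)
6. 3482.143ms @ 39/4 + 267.857ms (3/4)
7. 3750.0ms @ 21/2 + 535.714ms (3/2)
8. 4285.714ms @ 12 + 306.122ms (6/7)
9. 4591.837ms @ 90/7 + 306.122ms (6/7)
10. 4897.959ms @ 96/7 + 459.184ms (9/7)
11. 5357.143ms @ 15 + 153.061ms (3/7)
12. 5510.204ms @ 108/7 + 306.122ms (6/7)
13. 5816.327ms @ 114/7 + 153.061ms (3/7)
14. 5969.388ms @ 117/7 + 153.061ms (3/7)
15. 6122.449ms @ 120/7 + 306.122ms (6/7)
16. 6428.571ms @ 18 + 214.286ms (3/5)
17. 6642.857ms @ 93/5 + 214.286ms (3/5)
18. 6857.143ms @ 96/5 + 214.286ms (3/5)
19. 7071.429ms @ 99/5 + 214.286ms (3/5)
20. 7285.714ms @ 102/5 + 214.286ms (3/5)
21. 7500.0ms @ 21 + 214.286ms (3/5)
22. 7714.286ms @ 108/5 + 214.286ms (3/5)
23. 7928.571ms @ 111/5 + 214.286ms (3/5)
24. 8142.857ms @ 114/5 + 214.286ms (3/5)
25. 8357.143ms @ 117/5 + 214.286ms (3/5)

note 20 onset = 102/5b = 7285.714ms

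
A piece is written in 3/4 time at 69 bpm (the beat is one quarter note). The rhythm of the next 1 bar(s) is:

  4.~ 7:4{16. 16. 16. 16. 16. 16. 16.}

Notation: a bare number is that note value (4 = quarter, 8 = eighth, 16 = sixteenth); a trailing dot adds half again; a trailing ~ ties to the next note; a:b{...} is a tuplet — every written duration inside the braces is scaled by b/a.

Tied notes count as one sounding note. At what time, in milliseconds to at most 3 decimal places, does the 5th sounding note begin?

note 5 onset = 33/14b = 2049.689ms

1. 0.0ms @ 0 + 1490.683ms (12/7)
2. 1490.683ms @ 12/7 + 186.335ms (3/14)
3. 1677.019ms @ 27/14 + 186.335ms (3/14)
4. 1863.354ms @ 15/7 + 186.335ms (3/14)
5. 2049.689ms @ 33/14 + 186.335ms (3/14)
6. 2236.025ms @ 18/7 + 186.335ms (3/14)
7. 2422.36ms @ 39/14 + 186.335ms (3/14)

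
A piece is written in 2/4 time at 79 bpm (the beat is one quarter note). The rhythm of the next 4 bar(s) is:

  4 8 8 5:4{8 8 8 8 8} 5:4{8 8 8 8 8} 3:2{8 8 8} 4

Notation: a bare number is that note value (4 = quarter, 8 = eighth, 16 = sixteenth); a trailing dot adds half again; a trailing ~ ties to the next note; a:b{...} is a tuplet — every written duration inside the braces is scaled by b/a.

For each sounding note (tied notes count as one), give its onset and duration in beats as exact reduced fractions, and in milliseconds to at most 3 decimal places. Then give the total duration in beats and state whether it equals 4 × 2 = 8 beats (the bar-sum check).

1) 0.0ms=0b +759.494ms=1b
2) 759.494ms=1b +379.747ms=1/2b
3) 1139.241ms=3/2b +379.747ms=1/2b
4) 1518.987ms=2b +303.797ms=2/5b
5) 1822.785ms=12/5b +303.797ms=2/5b
6) 2126.582ms=14/5b +303.797ms=2/5b
7) 2430.38ms=16/5b +303.797ms=2/5b
8) 2734.177ms=18/5b +303.797ms=2/5b
9) 3037.975ms=4b +303.797ms=2/5b
10) 3341.772ms=22/5b +303.797ms=2/5b
11) 3645.57ms=24/5b +303.797ms=2/5b
12) 3949.367ms=26/5b +303.797ms=2/5b
13) 4253.165ms=28/5b +303.797ms=2/5b
14) 4556.962ms=6b +253.165ms=1/3b
15) 4810.127ms=19/3b +253.165ms=1/3b
16) 5063.291ms=20/3b +253.165ms=1/3b
17) 5316.456ms=7b +759.494ms=1b
Σ=8b of 8 (79bpm 2/4) — PASS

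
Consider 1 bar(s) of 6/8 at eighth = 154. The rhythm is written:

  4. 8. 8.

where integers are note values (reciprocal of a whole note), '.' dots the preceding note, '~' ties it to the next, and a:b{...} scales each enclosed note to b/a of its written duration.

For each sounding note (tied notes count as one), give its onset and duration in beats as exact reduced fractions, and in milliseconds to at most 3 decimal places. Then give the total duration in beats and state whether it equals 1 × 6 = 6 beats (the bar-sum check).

1) 0.0ms=0b +1168.831ms=3b
2) 1168.831ms=3b +584.416ms=3/2b
3) 1753.247ms=9/2b +584.416ms=3/2b
Σ=6b of 6 (154bpm 6/8) — PASS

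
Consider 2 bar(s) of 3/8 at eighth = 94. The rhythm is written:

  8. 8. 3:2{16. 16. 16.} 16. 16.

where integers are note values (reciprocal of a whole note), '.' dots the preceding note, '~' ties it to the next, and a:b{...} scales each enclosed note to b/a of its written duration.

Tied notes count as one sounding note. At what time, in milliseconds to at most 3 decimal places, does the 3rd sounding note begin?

note 3 onset = 3b = 1914.894ms

1. 0.0ms @ 0 + 957.447ms (3/2)
2. 957.447ms @ 3/2 + 957.447ms (3/2)
3. 1914.894ms @ 3 + 319.149ms (1/2)
4. 2234.043ms @ 7/2 + 319.149ms (1/2)
5. 2553.191ms @ 4 + 319.149ms (1/2)
6. 2872.34ms @ 9/2 + 478.723ms (3/4)
7. 3351.064ms @ 21/4 + 478.723ms (3/4)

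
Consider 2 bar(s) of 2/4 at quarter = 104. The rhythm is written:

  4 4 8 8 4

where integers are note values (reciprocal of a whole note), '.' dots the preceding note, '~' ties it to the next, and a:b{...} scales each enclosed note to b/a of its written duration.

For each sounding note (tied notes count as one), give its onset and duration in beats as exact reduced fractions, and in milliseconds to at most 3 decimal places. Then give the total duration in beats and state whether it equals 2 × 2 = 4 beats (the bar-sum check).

1) 0.0ms=0b +576.923ms=1b
2) 576.923ms=1b +576.923ms=1b
3) 1153.846ms=2b +288.462ms=1/2b
4) 1442.308ms=5/2b +288.462ms=1/2b
5) 1730.769ms=3b +576.923ms=1b
Σ=4b of 4 (104bpm 2/4) — PASS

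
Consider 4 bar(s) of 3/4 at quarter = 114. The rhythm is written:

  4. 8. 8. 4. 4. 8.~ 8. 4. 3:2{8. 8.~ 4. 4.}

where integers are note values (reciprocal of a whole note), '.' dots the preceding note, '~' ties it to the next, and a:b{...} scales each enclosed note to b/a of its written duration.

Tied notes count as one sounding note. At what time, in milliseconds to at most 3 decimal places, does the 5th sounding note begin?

1. 0.0ms @ 0 + 789.474ms (3/2)
2. 789.474ms @ 3/2 + 394.737ms (3/4)
3. 1184.211ms @ 9/4 + 394.737ms (3/4)
4. 1578.947ms @ 3 + 789.474ms (3/2)
5. 2368.421ms @ 9/2 + 789.474ms (3/2)
6. 3157.895ms @ 6 + 789.474ms (3/2)
7. 3947.368ms @ 15/2 + 789.474ms (3/2)
8. 4736.842ms @ 9 + 263.158ms (1/2)
9. 5000.0ms @ 19/2 + 789.474ms (3/2)
10. 5789.474ms @ 11 + 526.316ms (1)

note 5 onset = 9/2b = 2368.421ms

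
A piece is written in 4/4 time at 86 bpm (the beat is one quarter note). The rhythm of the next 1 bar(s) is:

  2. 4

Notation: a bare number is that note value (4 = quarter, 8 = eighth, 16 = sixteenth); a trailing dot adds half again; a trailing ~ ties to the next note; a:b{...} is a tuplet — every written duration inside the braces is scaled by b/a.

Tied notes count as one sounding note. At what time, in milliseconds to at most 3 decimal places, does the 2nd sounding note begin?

note 2 onset = 3b = 2093.023ms

1. 0.0ms @ 0 + 2093.023ms (3)
2. 2093.023ms @ 3 + 697.674ms (1)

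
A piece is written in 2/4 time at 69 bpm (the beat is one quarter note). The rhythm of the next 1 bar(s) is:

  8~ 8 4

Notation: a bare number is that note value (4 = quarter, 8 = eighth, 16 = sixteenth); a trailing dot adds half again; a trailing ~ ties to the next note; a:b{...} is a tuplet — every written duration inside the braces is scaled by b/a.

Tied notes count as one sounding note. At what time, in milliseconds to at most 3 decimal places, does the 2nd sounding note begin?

note 2 onset = 1b = 869.565ms

1. 0.0ms @ 0 + 869.565ms (1)
2. 869.565ms @ 1 + 869.565ms (1)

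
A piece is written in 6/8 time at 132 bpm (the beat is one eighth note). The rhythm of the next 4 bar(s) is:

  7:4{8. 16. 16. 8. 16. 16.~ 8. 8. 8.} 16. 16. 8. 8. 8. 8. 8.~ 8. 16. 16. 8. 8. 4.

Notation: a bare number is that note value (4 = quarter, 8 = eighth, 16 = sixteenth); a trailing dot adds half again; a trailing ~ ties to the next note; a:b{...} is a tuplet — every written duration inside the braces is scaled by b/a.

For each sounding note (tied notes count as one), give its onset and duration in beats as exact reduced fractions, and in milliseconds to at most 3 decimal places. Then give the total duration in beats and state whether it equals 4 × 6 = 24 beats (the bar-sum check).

1) 0.0ms=0b +389.61ms=6/7b
2) 389.61ms=6/7b +194.805ms=3/7b
3) 584.416ms=9/7b +194.805ms=3/7b
4) 779.221ms=12/7b +389.61ms=6/7b
5) 1168.831ms=18/7b +194.805ms=3/7b
6) 1363.636ms=3b +584.416ms=9/7b
7) 1948.052ms=30/7b +389.61ms=6/7b
8) 2337.662ms=36/7b +389.61ms=6/7b
9) 2727.273ms=6b +340.909ms=3/4b
10) 3068.182ms=27/4b +340.909ms=3/4b
11) 3409.091ms=15/2b +681.818ms=3/2b
12) 4090.909ms=9b +681.818ms=3/2b
13) 4772.727ms=21/2b +681.818ms=3/2b
14) 5454.545ms=12b +681.818ms=3/2b
15) 6136.364ms=27/2b +1363.636ms=3b
16) 7500.0ms=33/2b +340.909ms=3/4b
17) 7840.909ms=69/4b +340.909ms=3/4b
18) 8181.818ms=18b +681.818ms=3/2b
19) 8863.636ms=39/2b +681.818ms=3/2b
20) 9545.455ms=21b +1363.636ms=3b
Σ=24b of 24 (132bpm 6/8) — PASS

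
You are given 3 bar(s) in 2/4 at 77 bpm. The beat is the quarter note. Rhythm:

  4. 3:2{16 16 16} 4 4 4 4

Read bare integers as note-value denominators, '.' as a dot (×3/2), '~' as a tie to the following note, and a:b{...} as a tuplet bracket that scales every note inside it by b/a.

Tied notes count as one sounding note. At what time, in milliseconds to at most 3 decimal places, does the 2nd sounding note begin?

1. 0.0ms @ 0 + 1168.831ms (3/2)
2. 1168.831ms @ 3/2 + 129.87ms (1/6)
3. 1298.701ms @ 5/3 + 129.87ms (1/6)
4. 1428.571ms @ 11/6 + 129.87ms (1/6)
5. 1558.442ms @ 2 + 779.221ms (1)
6. 2337.662ms @ 3 + 779.221ms (1)
7. 3116.883ms @ 4 + 779.221ms (1)
8. 3896.104ms @ 5 + 779.221ms (1)

note 2 onset = 3/2b = 1168.831ms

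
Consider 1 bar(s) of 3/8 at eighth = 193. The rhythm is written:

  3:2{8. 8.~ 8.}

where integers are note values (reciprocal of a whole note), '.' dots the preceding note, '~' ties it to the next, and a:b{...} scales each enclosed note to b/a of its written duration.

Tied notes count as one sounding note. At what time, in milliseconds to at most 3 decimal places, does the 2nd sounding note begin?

1. 0.0ms @ 0 + 310.881ms (1)
2. 310.881ms @ 1 + 621.762ms (2)

note 2 onset = 1b = 310.881ms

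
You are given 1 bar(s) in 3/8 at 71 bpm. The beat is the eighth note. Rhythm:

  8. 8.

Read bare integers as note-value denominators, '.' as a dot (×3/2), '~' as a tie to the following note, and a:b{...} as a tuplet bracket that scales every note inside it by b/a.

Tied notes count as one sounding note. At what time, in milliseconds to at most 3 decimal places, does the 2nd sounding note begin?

note 2 onset = 3/2b = 1267.606ms

1. 0.0ms @ 0 + 1267.606ms (3/2)
2. 1267.606ms @ 3/2 + 1267.606ms (3/2)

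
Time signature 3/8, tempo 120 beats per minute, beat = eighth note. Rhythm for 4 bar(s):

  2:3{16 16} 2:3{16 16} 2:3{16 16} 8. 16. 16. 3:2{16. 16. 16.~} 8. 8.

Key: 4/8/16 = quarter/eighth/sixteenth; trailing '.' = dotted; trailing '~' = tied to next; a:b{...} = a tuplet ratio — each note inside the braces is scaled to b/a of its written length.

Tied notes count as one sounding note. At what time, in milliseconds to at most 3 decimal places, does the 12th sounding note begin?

note 12 onset = 17/2b = 4250.0ms

1. 0.0ms @ 0 + 375.0ms (3/4)
2. 375.0ms @ 3/4 + 375.0ms (3/4)
3. 750.0ms @ 3/2 + 375.0ms (3/4)
4. 1125.0ms @ 9/4 + 375.0ms (3/4)
5. 1500.0ms @ 3 + 375.0ms (3/4)
6. 1875.0ms @ 15/4 + 375.0ms (3/4)
7. 2250.0ms @ 9/2 + 750.0ms (3/2)
8. 3000.0ms @ 6 + 375.0ms (3/4)
9. 3375.0ms @ 27/4 + 375.0ms (3/4)
10. 3750.0ms @ 15/2 + 250.0ms (1/2)
11. 4000.0ms @ 8 + 250.0ms (1/2)
12. 4250.0ms @ 17/2 + 1000.0ms (2)
13. 5250.0ms @ 21/2 + 750.0ms (3/2)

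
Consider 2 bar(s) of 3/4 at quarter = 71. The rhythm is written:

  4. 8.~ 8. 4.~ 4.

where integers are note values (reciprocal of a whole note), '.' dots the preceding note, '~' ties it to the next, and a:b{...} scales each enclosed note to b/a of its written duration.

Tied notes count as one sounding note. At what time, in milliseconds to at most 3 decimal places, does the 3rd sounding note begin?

1. 0.0ms @ 0 + 1267.606ms (3/2)
2. 1267.606ms @ 3/2 + 1267.606ms (3/2)
3. 2535.211ms @ 3 + 2535.211ms (3)

note 3 onset = 3b = 2535.211ms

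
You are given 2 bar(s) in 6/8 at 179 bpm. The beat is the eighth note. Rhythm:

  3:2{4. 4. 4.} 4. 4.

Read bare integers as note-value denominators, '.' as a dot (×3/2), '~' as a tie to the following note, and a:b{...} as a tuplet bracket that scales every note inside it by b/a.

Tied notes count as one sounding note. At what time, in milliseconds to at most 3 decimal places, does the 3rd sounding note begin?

note 3 onset = 4b = 1340.782ms

1. 0.0ms @ 0 + 670.391ms (2)
2. 670.391ms @ 2 + 670.391ms (2)
3. 1340.782ms @ 4 + 670.391ms (2)
4. 2011.173ms @ 6 + 1005.587ms (3)
5. 3016.76ms @ 9 + 1005.587ms (3)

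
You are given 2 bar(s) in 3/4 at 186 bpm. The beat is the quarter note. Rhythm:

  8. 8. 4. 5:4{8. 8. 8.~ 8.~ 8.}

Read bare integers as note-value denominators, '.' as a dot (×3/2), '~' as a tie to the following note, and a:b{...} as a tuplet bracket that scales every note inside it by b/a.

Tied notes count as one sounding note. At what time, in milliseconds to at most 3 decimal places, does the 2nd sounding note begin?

1. 0.0ms @ 0 + 241.935ms (3/4)
2. 241.935ms @ 3/4 + 241.935ms (3/4)
3. 483.871ms @ 3/2 + 483.871ms (3/2)
4. 967.742ms @ 3 + 193.548ms (3/5)
5. 1161.29ms @ 18/5 + 193.548ms (3/5)
6. 1354.839ms @ 21/5 + 580.645ms (9/5)

note 2 onset = 3/4b = 241.935ms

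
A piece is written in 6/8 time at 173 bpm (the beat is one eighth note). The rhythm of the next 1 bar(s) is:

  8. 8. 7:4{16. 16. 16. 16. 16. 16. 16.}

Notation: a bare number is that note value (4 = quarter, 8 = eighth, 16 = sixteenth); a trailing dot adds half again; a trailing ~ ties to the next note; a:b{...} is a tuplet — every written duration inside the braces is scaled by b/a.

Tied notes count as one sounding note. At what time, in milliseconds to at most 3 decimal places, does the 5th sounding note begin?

note 5 onset = 27/7b = 1337.737ms

1. 0.0ms @ 0 + 520.231ms (3/2)
2. 520.231ms @ 3/2 + 520.231ms (3/2)
3. 1040.462ms @ 3 + 148.637ms (3/7)
4. 1189.1ms @ 24/7 + 148.637ms (3/7)
5. 1337.737ms @ 27/7 + 148.637ms (3/7)
6. 1486.375ms @ 30/7 + 148.637ms (3/7)
7. 1635.012ms @ 33/7 + 148.637ms (3/7)
8. 1783.65ms @ 36/7 + 148.637ms (3/7)
9. 1932.287ms @ 39/7 + 148.637ms (3/7)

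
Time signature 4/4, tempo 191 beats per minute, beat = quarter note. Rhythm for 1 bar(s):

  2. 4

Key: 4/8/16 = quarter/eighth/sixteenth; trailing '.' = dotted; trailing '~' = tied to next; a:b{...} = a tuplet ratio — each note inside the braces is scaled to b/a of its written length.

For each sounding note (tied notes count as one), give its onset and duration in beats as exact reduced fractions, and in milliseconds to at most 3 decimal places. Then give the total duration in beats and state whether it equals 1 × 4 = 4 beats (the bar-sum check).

1) 0.0ms=0b +942.408ms=3b
2) 942.408ms=3b +314.136ms=1b
Σ=4b of 4 (191bpm 4/4) — PASS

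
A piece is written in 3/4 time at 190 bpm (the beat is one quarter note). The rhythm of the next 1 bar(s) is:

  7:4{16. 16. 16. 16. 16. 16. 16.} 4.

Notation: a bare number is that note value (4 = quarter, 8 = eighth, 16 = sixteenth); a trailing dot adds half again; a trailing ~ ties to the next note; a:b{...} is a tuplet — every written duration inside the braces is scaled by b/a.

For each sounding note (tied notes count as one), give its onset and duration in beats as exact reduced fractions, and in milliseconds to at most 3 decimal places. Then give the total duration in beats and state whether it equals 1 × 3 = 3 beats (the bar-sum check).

1) 0.0ms=0b +67.669ms=3/14b
2) 67.669ms=3/14b +67.669ms=3/14b
3) 135.338ms=3/7b +67.669ms=3/14b
4) 203.008ms=9/14b +67.669ms=3/14b
5) 270.677ms=6/7b +67.669ms=3/14b
6) 338.346ms=15/14b +67.669ms=3/14b
7) 406.015ms=9/7b +67.669ms=3/14b
8) 473.684ms=3/2b +473.684ms=3/2b
Σ=3b of 3 (190bpm 3/4) — PASS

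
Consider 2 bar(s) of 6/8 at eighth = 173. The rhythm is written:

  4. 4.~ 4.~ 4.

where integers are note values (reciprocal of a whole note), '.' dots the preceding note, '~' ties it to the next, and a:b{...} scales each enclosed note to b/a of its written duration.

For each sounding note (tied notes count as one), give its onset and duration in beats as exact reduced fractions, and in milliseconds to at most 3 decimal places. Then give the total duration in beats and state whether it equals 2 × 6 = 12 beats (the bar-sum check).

1) 0.0ms=0b +1040.462ms=3b
2) 1040.462ms=3b +3121.387ms=9b
Σ=12b of 12 (173bpm 6/8) — PASS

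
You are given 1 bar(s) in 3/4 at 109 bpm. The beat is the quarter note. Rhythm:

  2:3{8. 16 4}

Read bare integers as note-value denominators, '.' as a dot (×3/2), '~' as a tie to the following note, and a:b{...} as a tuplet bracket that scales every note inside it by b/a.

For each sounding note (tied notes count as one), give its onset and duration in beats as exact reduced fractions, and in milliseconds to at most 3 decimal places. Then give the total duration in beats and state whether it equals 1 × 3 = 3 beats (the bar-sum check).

1) 0.0ms=0b +619.266ms=9/8b
2) 619.266ms=9/8b +206.422ms=3/8b
3) 825.688ms=3/2b +825.688ms=3/2b
Σ=3b of 3 (109bpm 3/4) — PASS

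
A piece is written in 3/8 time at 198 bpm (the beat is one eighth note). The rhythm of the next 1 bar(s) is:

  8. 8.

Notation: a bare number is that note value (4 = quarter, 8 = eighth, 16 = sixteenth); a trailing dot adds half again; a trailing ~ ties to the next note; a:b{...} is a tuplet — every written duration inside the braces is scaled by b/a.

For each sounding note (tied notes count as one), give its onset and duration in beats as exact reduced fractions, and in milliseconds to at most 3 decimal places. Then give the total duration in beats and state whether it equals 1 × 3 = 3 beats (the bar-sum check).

1) 0.0ms=0b +454.545ms=3/2b
2) 454.545ms=3/2b +454.545ms=3/2b
Σ=3b of 3 (198bpm 3/8) — PASS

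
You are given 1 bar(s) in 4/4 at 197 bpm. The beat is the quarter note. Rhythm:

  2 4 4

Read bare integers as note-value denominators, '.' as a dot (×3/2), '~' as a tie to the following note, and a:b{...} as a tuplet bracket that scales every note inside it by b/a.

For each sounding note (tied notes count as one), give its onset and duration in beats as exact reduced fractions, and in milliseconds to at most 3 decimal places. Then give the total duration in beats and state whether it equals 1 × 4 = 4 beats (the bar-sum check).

1) 0.0ms=0b +609.137ms=2b
2) 609.137ms=2b +304.569ms=1b
3) 913.706ms=3b +304.569ms=1b
Σ=4b of 4 (197bpm 4/4) — PASS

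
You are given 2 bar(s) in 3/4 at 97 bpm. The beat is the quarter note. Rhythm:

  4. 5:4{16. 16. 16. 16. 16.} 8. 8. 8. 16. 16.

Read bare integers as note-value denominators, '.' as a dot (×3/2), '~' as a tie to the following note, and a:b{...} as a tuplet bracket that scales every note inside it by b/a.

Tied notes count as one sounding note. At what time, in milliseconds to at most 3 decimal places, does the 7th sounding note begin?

1. 0.0ms @ 0 + 927.835ms (3/2)
2. 927.835ms @ 3/2 + 185.567ms (3/10)
3. 1113.402ms @ 9/5 + 185.567ms (3/10)
4. 1298.969ms @ 21/10 + 185.567ms (3/10)
5. 1484.536ms @ 12/5 + 185.567ms (3/10)
6. 1670.103ms @ 27/10 + 185.567ms (3/10)
7. 1855.67ms @ 3 + 463.918ms (3/4)
8. 2319.588ms @ 15/4 + 463.918ms (3/4)
9. 2783.505ms @ 9/2 + 463.918ms (3/4)
10. 3247.423ms @ 21/4 + 231.959ms (3/8)
11. 3479.381ms @ 45/8 + 231.959ms (3/8)

note 7 onset = 3b = 1855.67ms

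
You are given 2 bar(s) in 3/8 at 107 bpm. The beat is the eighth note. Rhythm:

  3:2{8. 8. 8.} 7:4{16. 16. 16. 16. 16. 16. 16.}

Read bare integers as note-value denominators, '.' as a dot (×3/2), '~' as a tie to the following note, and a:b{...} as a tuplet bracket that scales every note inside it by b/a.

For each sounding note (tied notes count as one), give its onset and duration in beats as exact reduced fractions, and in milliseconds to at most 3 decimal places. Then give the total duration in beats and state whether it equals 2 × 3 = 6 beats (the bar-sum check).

1) 0.0ms=0b +560.748ms=1b
2) 560.748ms=1b +560.748ms=1b
3) 1121.495ms=2b +560.748ms=1b
4) 1682.243ms=3b +240.32ms=3/7b
5) 1922.563ms=24/7b +240.32ms=3/7b
6) 2162.884ms=27/7b +240.32ms=3/7b
7) 2403.204ms=30/7b +240.32ms=3/7b
8) 2643.525ms=33/7b +240.32ms=3/7b
9) 2883.845ms=36/7b +240.32ms=3/7b
10) 3124.166ms=39/7b +240.32ms=3/7b
Σ=6b of 6 (107bpm 3/8) — PASS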